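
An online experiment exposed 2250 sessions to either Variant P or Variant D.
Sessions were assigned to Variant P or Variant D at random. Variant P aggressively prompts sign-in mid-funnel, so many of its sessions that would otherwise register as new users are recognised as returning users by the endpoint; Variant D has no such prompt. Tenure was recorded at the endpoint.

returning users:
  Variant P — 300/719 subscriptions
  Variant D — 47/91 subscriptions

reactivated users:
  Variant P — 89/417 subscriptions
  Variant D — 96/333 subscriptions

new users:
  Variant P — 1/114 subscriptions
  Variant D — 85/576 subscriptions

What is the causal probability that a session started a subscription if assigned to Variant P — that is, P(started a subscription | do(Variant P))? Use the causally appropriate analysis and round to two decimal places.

0.31

Variant D is higher inside every user tenure stratum but Variant P is higher in aggregate. Whether to stratify depends on how user tenure relates to the variant.
User tenure here is a post-treatment variable shaped by the variant; conditioning on it would introduce bias rather than remove it. The overall comparison is the causal one.
So P(outcome | do(Variant P)) is just the pooled rate for Variant P: 390/1250 = 0.312.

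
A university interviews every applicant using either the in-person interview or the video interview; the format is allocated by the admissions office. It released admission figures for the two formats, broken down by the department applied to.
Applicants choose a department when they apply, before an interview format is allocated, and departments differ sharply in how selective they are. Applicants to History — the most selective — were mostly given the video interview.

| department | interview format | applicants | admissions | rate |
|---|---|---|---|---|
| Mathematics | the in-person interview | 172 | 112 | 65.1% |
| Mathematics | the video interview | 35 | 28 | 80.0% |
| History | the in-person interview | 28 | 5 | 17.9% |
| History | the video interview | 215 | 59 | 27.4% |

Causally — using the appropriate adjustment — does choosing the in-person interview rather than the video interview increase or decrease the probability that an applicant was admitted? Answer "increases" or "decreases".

decreases

Department differs across interview formats for reasons unrelated to any effect of the interview format itself, and it separately predicts the outcome — a classic confounder. We must compare within department levels.
Within each level — Mathematics: 65.1% vs 80.0%; History: 17.9% vs 27.4% — the video interview is higher every time.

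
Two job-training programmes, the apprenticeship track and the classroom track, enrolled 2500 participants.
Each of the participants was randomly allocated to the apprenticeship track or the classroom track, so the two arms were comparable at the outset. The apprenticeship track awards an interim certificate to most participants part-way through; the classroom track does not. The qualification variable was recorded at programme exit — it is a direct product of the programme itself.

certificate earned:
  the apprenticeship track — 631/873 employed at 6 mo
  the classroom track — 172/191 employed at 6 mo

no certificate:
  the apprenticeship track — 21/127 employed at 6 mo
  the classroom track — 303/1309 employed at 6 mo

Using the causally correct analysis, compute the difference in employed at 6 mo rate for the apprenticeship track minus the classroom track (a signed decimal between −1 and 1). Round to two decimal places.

Qualification attained during the programme here is a post-treatment variable shaped by the programme; conditioning on it would introduce bias rather than remove it. The overall comparison is the causal one.
The causal difference is the pooled difference: 0.652 − 0.317 = +0.335.

+0.34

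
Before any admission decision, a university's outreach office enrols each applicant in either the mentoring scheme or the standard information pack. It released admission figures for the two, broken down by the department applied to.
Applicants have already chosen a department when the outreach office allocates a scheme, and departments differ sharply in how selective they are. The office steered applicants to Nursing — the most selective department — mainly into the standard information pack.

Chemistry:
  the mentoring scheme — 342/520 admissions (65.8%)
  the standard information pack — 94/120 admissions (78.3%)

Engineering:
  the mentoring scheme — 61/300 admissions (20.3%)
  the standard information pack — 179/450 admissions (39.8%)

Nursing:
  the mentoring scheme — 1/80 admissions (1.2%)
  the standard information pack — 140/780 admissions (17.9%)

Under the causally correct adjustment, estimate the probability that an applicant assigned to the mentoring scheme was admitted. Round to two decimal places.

Nothing the outreach scheme does changes department; the imbalance is an allocation artefact. With department also predicting the outcome, the pooled figure is confounded, and the within-stratum comparison is the causal one.
Standardising the mentoring scheme to the population department mix: 0.284·342/520 + 0.333·61/300 + 0.382·1/80 = 0.260.

0.26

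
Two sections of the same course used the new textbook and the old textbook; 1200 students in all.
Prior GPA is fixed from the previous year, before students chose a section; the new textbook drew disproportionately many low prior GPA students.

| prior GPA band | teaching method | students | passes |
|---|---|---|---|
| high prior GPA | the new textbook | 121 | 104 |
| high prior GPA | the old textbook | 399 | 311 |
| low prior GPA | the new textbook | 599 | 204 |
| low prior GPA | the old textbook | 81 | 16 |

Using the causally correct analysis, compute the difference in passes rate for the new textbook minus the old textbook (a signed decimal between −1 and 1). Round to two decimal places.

+0.12

the new textbook is higher inside every prior GPA band stratum but the old textbook is higher in aggregate. Whether to stratify depends on how prior GPA band relates to the teaching method.
Prior GPA band differs across teaching methods for reasons unrelated to any effect of the teaching method itself, and it separately predicts the outcome — a classic confounder. We must compare within prior GPA band levels.
Adjusting over the population distribution of prior GPA band: 0.433·(0.860−0.779) + 0.567·(0.341−0.198) = +0.116.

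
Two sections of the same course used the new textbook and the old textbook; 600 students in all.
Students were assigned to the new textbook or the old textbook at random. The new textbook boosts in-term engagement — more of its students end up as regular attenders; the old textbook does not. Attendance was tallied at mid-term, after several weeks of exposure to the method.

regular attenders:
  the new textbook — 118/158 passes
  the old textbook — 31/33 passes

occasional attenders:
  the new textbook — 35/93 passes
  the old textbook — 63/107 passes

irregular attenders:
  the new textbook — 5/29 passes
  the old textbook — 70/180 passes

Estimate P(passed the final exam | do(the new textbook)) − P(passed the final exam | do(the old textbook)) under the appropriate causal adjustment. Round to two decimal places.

+0.05

The mid-term attendance-specific comparison favours the old textbook throughout, but the pooled figures favour the new textbook. The question is whether to condition on mid-term attendance.
Mid-term attendance is downstream of the teaching method. One should not condition on a consequence of treatment, so the overall rates are the right comparison.
The causal difference is the pooled difference: 0.564 − 0.512 = +0.052.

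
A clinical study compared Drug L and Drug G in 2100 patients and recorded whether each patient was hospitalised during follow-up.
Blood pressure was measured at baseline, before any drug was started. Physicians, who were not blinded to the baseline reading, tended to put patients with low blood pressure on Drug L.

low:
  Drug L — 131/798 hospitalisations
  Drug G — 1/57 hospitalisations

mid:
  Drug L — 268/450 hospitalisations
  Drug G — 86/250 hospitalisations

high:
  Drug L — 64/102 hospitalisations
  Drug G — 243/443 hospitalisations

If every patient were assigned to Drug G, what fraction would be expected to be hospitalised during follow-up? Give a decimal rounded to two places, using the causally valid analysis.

0.26

Within every blood pressure level Drug G has the lower rate, yet pooled Drug L does — Simpson's reversal.
Nothing the drug does changes blood pressure; the imbalance is an allocation artefact. With blood pressure also predicting the outcome, the pooled figure is confounded, and the within-stratum comparison is the causal one.
Standardising Drug G to the population blood pressure mix: 0.407·1/57 + 0.333·86/250 + 0.260·243/443 = 0.264.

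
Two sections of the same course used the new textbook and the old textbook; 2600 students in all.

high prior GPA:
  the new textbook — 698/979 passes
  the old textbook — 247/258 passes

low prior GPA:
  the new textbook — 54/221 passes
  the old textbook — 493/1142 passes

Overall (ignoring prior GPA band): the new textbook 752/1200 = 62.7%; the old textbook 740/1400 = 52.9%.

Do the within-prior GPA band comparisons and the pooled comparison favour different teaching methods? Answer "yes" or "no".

Within each prior GPA band level (high prior GPA 71.3% vs 95.7%; low prior GPA 24.4% vs 43.2%), the old textbook has the higher rate every time. Pooled: 62.7% vs 52.9% — the new textbook has the higher rate overall. The two comparisons disagree.

yes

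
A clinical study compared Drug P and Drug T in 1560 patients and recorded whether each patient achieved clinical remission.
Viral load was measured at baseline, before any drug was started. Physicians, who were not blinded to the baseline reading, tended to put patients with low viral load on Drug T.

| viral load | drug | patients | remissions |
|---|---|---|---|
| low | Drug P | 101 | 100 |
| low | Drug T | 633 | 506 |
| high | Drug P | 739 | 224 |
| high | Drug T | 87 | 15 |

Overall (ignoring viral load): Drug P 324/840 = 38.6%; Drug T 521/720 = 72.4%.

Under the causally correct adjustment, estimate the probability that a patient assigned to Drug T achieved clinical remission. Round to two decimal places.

Viral load satisfies the back-door criterion: it is not a descendant of the drug, and it blocks the spurious path from drug to outcome. Adjusting for it (i.e., using the within-viral load rates) gives the causal effect.
Standardising Drug T to the population viral load mix: 0.471·506/633 + 0.529·15/87 = 0.467.

0.47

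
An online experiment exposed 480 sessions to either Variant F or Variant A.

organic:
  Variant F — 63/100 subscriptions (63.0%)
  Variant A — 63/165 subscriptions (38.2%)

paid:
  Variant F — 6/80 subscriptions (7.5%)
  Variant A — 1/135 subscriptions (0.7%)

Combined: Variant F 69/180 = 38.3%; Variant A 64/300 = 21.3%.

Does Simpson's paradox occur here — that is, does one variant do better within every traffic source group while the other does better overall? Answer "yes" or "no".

Within each traffic source level (organic 63.0% vs 38.2%; paid 7.5% vs 0.7%), Variant F has the higher rate every time. Pooled: 38.3% vs 21.3% — Variant F has the higher rate overall. They agree.

no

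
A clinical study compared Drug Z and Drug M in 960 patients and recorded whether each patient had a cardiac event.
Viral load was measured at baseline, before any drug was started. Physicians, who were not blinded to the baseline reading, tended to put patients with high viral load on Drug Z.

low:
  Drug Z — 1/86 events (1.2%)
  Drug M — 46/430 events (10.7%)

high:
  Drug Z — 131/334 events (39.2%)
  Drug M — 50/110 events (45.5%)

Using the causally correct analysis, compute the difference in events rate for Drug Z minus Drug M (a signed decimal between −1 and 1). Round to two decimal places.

Since viral load is a pre-existing factor (not a product of the drug) and it affects the outcome on its own, it is a confounder. The stratified rates, not the pooled rate, identify the causal effect.
Adjusting over the population distribution of viral load: 0.537·(0.012−0.107) + 0.463·(0.392−0.455) = -0.080.

-0.08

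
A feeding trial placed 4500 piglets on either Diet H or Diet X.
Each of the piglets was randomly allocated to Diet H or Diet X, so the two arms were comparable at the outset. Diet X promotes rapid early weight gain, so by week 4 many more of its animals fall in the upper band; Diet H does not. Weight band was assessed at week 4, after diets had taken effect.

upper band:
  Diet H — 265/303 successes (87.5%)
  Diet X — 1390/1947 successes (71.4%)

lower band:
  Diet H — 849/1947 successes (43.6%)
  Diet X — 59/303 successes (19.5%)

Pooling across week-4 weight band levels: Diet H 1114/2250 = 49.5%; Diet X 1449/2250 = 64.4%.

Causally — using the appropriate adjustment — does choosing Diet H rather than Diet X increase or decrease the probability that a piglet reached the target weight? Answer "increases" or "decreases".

Week-4 weight band is downstream of the diet. One should not condition on a consequence of treatment, so the overall rates are the right comparison.
Pooled: Diet H 49.5% vs Diet X 64.4%; Diet X is higher overall.

decreases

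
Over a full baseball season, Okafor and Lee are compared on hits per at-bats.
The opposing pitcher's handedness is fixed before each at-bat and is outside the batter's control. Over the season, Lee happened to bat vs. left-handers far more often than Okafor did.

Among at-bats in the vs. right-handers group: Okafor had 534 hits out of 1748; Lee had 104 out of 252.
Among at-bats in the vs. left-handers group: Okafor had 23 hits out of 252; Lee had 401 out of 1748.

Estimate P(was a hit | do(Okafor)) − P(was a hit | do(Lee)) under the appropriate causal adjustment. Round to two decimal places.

-0.12

The stratified and pooled comparisons disagree (Lee wins within each pitcher handedness; Okafor wins overall), so the answer turns on the causal role of pitcher handedness.
Since pitcher handedness is a pre-existing factor (not a product of the player) and it affects the outcome on its own, it is a confounder. The stratified rates, not the pooled rate, identify the causal effect.
Adjusting over the population distribution of pitcher handedness: 0.500·(0.305−0.413) + 0.500·(0.091−0.229) = -0.123.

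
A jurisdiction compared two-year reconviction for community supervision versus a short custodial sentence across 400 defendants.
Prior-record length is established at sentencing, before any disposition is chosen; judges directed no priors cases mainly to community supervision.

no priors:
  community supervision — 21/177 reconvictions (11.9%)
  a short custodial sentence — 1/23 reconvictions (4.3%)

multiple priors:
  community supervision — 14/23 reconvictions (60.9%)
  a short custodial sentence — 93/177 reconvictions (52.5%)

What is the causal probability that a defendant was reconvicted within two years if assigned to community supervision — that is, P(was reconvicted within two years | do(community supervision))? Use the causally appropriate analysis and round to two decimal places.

a short custodial sentence is lower inside every prior-record length stratum but community supervision is lower in aggregate. Whether to stratify depends on how prior-record length relates to the disposition.
Prior-record length satisfies the back-door criterion: it is not a descendant of the disposition, and it blocks the spurious path from disposition to outcome. Adjusting for it (i.e., using the within-prior-record length rates) gives the causal effect.
Standardising community supervision to the population prior-record length mix: 0.500·21/177 + 0.500·14/23 = 0.364.

0.36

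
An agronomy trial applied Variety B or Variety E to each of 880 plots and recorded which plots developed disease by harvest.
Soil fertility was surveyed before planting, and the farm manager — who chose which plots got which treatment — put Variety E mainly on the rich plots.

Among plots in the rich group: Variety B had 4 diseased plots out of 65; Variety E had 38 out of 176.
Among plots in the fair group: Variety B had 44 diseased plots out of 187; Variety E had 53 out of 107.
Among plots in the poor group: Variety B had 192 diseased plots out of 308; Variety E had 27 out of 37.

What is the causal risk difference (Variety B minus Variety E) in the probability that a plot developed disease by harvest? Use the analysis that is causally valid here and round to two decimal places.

The soil fertility-specific comparison favours Variety B throughout, but the pooled figures favour Variety E. The question is whether to condition on soil fertility.
Nothing the variety does changes soil fertility; the imbalance is an allocation artefact. With soil fertility also predicting the outcome, the pooled figure is confounded, and the within-stratum comparison is the causal one.
Adjusting over the population distribution of soil fertility: 0.274·(0.062−0.216) + 0.334·(0.235−0.495) + 0.392·(0.623−0.730) = -0.171.

-0.17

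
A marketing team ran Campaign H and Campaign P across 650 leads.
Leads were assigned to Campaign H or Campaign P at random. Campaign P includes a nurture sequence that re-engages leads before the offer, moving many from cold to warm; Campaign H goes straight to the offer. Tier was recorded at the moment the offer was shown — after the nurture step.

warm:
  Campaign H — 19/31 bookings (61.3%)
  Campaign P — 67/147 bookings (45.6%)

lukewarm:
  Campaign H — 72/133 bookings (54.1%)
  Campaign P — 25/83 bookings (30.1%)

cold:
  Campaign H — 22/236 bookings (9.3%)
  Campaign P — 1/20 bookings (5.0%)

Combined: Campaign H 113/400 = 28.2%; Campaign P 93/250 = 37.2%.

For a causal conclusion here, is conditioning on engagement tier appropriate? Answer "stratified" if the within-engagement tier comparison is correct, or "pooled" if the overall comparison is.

pooled

Because the campaign influences engagement tier, engagement tier is a post-treatment mediator, not a confounder. Stratifying on it would bias the estimate; the causal effect is the crude pooled difference.
Pooled: Campaign H 28.2% vs Campaign P 37.2%; Campaign P is higher overall.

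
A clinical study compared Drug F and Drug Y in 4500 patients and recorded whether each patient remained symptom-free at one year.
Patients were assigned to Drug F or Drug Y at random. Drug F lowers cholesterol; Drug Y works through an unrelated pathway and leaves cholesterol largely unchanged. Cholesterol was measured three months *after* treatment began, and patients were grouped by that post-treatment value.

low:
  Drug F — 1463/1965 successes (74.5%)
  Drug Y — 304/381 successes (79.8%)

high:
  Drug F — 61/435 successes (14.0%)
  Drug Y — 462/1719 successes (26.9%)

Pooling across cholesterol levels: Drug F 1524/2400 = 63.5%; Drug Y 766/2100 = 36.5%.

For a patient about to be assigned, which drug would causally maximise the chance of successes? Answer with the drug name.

Drug F

The stratified and pooled comparisons disagree (Drug Y wins within each cholesterol; Drug F wins overall), so the answer turns on the causal role of cholesterol.
Cholesterol is downstream of the drug. One should not condition on a consequence of treatment, so the overall rates are the right comparison.
Pooled: Drug F 63.5% vs Drug Y 36.5%; Drug F is higher overall.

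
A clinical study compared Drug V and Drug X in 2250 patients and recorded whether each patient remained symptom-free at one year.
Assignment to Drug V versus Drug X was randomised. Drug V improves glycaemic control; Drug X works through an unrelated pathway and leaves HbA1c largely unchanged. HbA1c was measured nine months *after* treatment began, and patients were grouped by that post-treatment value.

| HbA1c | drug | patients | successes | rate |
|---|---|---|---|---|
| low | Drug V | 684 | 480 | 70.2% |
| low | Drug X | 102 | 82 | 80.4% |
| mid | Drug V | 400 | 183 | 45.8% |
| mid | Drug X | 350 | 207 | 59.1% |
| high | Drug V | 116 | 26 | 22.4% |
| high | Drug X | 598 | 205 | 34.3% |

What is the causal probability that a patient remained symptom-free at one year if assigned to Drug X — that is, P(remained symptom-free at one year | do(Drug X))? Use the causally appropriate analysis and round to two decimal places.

0.47

HbA1c is recorded after the drug and is itself shifted by it — it sits on the causal path from drug to outcome. Conditioning on a mediator would strip out part of the effect we want; the pooled comparison gives the total causal effect.
So P(outcome | do(Drug X)) is just the pooled rate for Drug X: 494/1050 = 0.470.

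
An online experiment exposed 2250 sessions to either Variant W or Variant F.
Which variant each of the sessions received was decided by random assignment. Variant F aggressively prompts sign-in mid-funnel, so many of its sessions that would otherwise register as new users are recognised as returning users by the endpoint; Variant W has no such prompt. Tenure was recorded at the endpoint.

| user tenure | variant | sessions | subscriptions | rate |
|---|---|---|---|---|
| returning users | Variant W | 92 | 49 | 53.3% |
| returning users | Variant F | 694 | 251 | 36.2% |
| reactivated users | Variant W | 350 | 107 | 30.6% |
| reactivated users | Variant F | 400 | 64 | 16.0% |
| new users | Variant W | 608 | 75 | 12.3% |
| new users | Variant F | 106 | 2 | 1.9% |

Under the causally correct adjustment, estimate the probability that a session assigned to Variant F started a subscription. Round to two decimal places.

0.26

The user tenure-specific comparison favours Variant W throughout, but the pooled figures favour Variant F. The question is whether to condition on user tenure.
Because the variant influences user tenure, user tenure is a post-treatment mediator, not a confounder. Stratifying on it would bias the estimate; the causal effect is the crude pooled difference.
So P(outcome | do(Variant F)) is just the pooled rate for Variant F: 317/1200 = 0.264.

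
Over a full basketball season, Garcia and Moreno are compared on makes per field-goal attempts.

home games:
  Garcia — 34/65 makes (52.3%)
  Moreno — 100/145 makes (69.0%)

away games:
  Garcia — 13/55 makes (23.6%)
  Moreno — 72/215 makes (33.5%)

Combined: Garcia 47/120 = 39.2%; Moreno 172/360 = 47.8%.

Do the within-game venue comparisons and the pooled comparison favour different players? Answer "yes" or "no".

no

Within each game venue level (home games 52.3% vs 69.0%; away games 23.6% vs 33.5%), Moreno has the higher rate every time. Pooled: 39.2% vs 47.8% — Moreno has the higher rate overall. They agree.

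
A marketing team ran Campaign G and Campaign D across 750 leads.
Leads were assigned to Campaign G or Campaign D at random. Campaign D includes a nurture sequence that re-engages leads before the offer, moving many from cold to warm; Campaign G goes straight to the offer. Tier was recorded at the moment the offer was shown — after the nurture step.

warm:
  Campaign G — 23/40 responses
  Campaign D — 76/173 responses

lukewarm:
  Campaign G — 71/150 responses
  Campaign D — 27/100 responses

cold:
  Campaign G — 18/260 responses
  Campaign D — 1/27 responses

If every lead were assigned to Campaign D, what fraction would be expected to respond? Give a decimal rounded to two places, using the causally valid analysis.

Engagement tier is downstream of the campaign. One should not condition on a consequence of treatment, so the overall rates are the right comparison.
So P(outcome | do(Campaign D)) is just the pooled rate for Campaign D: 104/300 = 0.347.

0.35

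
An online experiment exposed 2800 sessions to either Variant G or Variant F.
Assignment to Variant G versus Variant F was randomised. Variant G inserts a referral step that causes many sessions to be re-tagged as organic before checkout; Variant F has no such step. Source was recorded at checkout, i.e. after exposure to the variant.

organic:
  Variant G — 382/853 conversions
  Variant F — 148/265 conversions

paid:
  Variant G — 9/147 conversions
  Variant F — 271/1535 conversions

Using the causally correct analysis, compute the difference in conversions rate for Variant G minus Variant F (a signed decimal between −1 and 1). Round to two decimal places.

Within every traffic source level Variant F has the higher rate, yet pooled Variant G does — Simpson's reversal.
Traffic source is downstream of the variant. One should not condition on a consequence of treatment, so the overall rates are the right comparison.
The causal difference is the pooled difference: 0.391 − 0.233 = +0.158.

+0.16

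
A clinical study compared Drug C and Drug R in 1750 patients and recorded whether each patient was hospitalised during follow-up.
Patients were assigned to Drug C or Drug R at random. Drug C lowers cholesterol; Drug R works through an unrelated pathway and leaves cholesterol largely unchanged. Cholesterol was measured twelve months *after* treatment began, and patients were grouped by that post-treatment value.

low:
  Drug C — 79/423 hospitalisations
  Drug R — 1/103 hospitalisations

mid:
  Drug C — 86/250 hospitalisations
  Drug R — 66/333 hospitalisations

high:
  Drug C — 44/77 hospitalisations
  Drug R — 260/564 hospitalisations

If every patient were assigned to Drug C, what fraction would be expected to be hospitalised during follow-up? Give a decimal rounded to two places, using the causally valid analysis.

0.28

The distribution of cholesterol is itself part of what the drug does — it is an intermediate outcome. Holding it fixed would remove that part of the effect; the total effect is the pooled difference.
So P(outcome | do(Drug C)) is just the pooled rate for Drug C: 209/750 = 0.279.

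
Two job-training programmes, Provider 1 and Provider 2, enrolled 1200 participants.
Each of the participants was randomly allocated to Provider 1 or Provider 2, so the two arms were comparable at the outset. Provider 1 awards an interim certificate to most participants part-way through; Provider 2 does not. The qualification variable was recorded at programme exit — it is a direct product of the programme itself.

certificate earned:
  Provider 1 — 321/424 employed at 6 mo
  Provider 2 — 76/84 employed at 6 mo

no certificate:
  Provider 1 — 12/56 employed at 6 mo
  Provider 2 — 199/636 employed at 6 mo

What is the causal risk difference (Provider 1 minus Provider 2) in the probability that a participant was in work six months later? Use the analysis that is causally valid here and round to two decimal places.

Within every qualification attained during the programme level Provider 2 has the higher rate, yet pooled Provider 1 does — Simpson's reversal.
Qualification attained during the programme is recorded after the programme and is itself shifted by it — it sits on the causal path from programme to outcome. Conditioning on a mediator would strip out part of the effect we want; the pooled comparison gives the total causal effect.
The causal difference is the pooled difference: 0.694 − 0.382 = +0.312.

+0.31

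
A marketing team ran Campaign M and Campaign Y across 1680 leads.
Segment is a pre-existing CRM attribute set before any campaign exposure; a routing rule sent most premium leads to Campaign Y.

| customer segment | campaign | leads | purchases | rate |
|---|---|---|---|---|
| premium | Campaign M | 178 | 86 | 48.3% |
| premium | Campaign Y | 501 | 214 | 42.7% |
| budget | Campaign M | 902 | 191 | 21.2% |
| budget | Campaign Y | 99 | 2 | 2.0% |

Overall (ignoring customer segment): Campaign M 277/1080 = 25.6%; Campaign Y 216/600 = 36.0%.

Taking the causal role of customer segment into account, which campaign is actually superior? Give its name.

Campaign M

Here customer segment is a common cause — it drives both which campaign a case falls under and the outcome. The crude comparison mixes populations; the stratum-specific rates are the causally relevant ones.
Within each level — premium: 48.3% vs 42.7%; budget: 21.2% vs 2.0% — Campaign M is higher every time.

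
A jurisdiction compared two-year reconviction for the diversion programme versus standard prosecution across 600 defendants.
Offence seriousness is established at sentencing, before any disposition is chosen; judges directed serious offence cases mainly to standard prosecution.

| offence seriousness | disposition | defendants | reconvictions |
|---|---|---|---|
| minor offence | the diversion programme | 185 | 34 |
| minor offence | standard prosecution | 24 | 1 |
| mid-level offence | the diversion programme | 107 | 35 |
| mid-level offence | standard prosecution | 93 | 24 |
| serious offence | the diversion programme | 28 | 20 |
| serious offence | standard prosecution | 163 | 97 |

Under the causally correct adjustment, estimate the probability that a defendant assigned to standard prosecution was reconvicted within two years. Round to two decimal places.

0.29

Offence seriousness is set before the disposition has any effect — it is not caused by the disposition — and it independently drives the outcome. That makes it a confounder, so the causal comparison is within offence seriousness levels.
Standardising standard prosecution to the population offence seriousness mix: 0.348·1/24 + 0.333·24/93 + 0.318·97/163 = 0.290.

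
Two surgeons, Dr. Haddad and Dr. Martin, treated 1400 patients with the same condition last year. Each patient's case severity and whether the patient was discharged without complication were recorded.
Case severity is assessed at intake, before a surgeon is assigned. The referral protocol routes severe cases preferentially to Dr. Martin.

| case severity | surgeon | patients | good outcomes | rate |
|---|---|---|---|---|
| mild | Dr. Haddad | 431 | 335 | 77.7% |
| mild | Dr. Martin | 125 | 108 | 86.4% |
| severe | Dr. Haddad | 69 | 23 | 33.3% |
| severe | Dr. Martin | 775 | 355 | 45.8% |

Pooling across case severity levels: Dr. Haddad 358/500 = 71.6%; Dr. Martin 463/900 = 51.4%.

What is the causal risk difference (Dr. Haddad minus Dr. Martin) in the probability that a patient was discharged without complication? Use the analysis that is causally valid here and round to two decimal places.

Case severity satisfies the back-door criterion: it is not a descendant of the surgeon, and it blocks the spurious path from surgeon to outcome. Adjusting for it (i.e., using the within-case severity rates) gives the causal effect.
Adjusting over the population distribution of case severity: 0.397·(0.777−0.864) + 0.603·(0.333−0.458) = -0.110.

-0.11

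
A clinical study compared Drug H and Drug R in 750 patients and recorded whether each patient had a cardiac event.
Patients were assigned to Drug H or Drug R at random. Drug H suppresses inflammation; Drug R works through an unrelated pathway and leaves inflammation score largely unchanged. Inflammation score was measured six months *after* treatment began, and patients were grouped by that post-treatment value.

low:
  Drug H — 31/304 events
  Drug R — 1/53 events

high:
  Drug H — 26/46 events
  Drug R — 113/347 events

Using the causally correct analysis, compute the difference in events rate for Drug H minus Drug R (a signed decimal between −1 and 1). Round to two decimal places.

Drug R is lower inside every inflammation score stratum but Drug H is lower in aggregate. Whether to stratify depends on how inflammation score relates to the drug.
Inflammation score here is a post-treatment variable shaped by the drug; conditioning on it would introduce bias rather than remove it. The overall comparison is the causal one.
The causal difference is the pooled difference: 0.163 − 0.285 = -0.122.

-0.12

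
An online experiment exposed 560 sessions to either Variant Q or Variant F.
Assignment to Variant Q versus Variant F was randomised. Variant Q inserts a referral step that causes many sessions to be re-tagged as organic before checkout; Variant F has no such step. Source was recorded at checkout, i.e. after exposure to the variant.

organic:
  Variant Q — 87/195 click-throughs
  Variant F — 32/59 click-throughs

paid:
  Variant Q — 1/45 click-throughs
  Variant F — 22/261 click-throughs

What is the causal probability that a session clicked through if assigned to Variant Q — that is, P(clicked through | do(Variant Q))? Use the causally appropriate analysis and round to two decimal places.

0.37

The traffic source-specific comparison favours Variant F throughout, but the pooled figures favour Variant Q. The question is whether to condition on traffic source.
Traffic source is recorded after the variant and is itself shifted by it — it sits on the causal path from variant to outcome. Conditioning on a mediator would strip out part of the effect we want; the pooled comparison gives the total causal effect.
So P(outcome | do(Variant Q)) is just the pooled rate for Variant Q: 88/240 = 0.367.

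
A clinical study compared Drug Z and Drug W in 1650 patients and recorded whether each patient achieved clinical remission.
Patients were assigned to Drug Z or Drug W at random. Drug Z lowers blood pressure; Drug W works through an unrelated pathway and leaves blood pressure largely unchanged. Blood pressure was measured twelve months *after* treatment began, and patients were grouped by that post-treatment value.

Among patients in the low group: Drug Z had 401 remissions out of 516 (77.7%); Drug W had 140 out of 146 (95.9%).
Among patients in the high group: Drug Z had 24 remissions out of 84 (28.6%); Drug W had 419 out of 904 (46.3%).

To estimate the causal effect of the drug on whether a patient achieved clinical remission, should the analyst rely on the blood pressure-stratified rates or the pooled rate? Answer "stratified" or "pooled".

Drug W is higher inside every blood pressure stratum but Drug Z is higher in aggregate. Whether to stratify depends on how blood pressure relates to the drug.
Blood pressure here is a post-treatment variable shaped by the drug; conditioning on it would introduce bias rather than remove it. The overall comparison is the causal one.
Pooled: Drug Z 70.8% vs Drug W 53.2%; Drug Z is higher overall.

pooled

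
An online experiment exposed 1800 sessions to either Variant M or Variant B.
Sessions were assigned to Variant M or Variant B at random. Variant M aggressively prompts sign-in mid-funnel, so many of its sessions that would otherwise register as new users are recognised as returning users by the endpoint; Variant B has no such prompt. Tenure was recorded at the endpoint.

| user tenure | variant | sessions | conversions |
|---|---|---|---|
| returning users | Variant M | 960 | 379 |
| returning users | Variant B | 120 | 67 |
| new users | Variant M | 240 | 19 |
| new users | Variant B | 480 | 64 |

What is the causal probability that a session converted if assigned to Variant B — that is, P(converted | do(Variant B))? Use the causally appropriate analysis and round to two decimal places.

The distribution of user tenure is itself part of what the variant does — it is an intermediate outcome. Holding it fixed would remove that part of the effect; the total effect is the pooled difference.
So P(outcome | do(Variant B)) is just the pooled rate for Variant B: 131/600 = 0.218.

0.22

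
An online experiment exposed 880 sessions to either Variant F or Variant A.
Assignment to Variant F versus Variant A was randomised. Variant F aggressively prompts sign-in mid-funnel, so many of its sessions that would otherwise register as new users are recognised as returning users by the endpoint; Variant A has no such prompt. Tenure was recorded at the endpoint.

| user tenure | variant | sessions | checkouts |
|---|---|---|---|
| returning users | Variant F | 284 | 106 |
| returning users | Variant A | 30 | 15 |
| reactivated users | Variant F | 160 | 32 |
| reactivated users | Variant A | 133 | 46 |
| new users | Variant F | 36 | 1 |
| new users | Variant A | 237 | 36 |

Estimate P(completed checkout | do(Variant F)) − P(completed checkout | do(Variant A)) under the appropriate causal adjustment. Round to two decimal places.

+0.05

User tenure is recorded after the variant and is itself shifted by it — it sits on the causal path from variant to outcome. Conditioning on a mediator would strip out part of the effect we want; the pooled comparison gives the total causal effect.
The causal difference is the pooled difference: 0.290 − 0.242 = +0.047.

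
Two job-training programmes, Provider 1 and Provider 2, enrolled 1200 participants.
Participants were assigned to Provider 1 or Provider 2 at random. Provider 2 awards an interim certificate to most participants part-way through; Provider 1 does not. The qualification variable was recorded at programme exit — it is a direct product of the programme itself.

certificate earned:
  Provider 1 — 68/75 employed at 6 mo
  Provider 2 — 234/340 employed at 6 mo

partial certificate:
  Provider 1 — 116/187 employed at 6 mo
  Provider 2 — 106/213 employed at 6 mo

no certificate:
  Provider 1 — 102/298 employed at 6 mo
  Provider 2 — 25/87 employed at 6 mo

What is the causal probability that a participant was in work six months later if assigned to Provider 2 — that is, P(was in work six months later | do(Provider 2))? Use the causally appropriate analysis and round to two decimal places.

0.57

Qualification attained during the programme lies on the pathway programme → qualification attained during the programme → outcome, so adjusting for it blocks the indirect effect. For the total causal effect of programme, use the unadjusted pooled rates.
So P(outcome | do(Provider 2)) is just the pooled rate for Provider 2: 365/640 = 0.570.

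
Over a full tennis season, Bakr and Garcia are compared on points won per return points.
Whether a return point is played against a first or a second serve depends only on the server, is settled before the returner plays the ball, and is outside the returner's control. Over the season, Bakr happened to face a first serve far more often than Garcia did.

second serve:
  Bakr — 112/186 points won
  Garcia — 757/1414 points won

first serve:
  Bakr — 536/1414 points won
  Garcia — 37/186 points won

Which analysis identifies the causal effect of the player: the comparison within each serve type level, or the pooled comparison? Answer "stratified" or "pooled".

The stratified and pooled comparisons disagree (Bakr wins within each serve type; Garcia wins overall), so the answer turns on the causal role of serve type.
Nothing the player does changes serve type; the imbalance is an allocation artefact. With serve type also predicting the outcome, the pooled figure is confounded, and the within-stratum comparison is the causal one.
Within each level — second serve: 60.2% vs 53.5%; first serve: 37.9% vs 19.9% — Bakr is higher every time.

stratified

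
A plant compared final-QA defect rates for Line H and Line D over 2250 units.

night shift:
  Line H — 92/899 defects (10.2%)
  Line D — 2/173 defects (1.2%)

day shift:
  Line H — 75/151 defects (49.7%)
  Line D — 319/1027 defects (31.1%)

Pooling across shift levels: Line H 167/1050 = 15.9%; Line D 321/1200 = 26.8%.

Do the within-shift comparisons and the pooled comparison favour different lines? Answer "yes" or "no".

yes

Within each shift level (night shift 10.2% vs 1.2%; day shift 49.7% vs 31.1%), Line D has the lower rate every time. Pooled: 15.9% vs 26.8% — Line H has the lower rate overall. The two comparisons disagree.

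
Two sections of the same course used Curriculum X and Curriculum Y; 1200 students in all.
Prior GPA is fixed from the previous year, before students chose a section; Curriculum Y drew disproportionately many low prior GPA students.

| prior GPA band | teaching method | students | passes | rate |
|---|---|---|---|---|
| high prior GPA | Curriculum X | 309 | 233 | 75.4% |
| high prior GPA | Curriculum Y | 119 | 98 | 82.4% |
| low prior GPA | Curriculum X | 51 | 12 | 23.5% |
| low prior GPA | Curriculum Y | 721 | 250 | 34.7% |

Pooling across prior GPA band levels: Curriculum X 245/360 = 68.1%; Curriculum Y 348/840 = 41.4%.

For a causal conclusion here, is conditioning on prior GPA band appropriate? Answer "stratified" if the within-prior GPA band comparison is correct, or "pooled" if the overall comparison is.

Curriculum Y is higher inside every prior GPA band stratum but Curriculum X is higher in aggregate. Whether to stratify depends on how prior GPA band relates to the teaching method.
Prior GPA band differs across teaching methods for reasons unrelated to any effect of the teaching method itself, and it separately predicts the outcome — a classic confounder. We must compare within prior GPA band levels.
Within each level — high prior GPA: 75.4% vs 82.4%; low prior GPA: 23.5% vs 34.7% — Curriculum Y is higher every time.

stratified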